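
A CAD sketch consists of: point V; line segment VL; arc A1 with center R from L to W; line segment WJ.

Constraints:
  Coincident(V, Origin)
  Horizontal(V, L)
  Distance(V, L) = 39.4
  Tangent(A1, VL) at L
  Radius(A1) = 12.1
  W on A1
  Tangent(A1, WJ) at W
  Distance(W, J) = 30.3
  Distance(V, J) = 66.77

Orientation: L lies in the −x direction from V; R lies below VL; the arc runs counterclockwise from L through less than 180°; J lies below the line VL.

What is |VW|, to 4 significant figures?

52.89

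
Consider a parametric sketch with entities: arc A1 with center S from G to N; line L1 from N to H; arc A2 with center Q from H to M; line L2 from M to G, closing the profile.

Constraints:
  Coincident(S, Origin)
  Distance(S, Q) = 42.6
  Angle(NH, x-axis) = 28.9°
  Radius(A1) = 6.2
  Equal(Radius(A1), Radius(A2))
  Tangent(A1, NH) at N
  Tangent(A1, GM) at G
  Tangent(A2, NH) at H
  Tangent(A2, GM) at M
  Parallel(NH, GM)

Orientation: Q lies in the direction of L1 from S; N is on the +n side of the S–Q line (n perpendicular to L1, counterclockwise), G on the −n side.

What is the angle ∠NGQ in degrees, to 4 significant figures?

81.72°

The slot axis is L1's direction at 28.9°, so u = (cos 28.9°, sin 28.9°) = (0.8755, 0.4833) and n = (−sin 28.9°, cos 28.9°) = (-0.4833, 0.8755). S is at the origin and Q lies 42.6 along u from S, so Q = 42.6·u = (37.29, 20.59). Tangency of A1 to both parallel lines with radius 6.2 puts N and G at S ± 6.2·n: N = (-2.996, 5.428), G = (2.996, -5.428). Then cos ∠NGQ = GN·GQ / (|GN||GQ|), giving 81.72°.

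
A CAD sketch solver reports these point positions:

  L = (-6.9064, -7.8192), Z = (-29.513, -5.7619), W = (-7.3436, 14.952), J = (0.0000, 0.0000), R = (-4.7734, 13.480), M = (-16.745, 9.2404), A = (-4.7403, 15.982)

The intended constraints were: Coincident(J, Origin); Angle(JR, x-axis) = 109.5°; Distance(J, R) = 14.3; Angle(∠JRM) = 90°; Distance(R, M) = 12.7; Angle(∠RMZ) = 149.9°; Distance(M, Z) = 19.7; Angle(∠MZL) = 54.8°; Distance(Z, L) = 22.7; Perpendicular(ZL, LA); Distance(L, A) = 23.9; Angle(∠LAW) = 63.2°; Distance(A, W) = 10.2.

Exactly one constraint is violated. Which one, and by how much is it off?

Distance(A, W) = 10.2 — off by 7.40.

J = (0.00, 0.00) ✓; JR at 109.5° ✓; |JR| = 14.30 ✓; ∠JRM = 90.00° ✓; |RM| = 12.70 ✓; ∠RMZ = 149.9° ✓; |MZ| = 19.70 ✓; ∠MZL = 54.80° ✓; |ZL| = 22.70 ✓; ∠(ZL, LA) = 90.00° ✓; |LA| = 23.90 ✓; ∠LAW = 63.21° ✓; |AW| = 2.800 ✗.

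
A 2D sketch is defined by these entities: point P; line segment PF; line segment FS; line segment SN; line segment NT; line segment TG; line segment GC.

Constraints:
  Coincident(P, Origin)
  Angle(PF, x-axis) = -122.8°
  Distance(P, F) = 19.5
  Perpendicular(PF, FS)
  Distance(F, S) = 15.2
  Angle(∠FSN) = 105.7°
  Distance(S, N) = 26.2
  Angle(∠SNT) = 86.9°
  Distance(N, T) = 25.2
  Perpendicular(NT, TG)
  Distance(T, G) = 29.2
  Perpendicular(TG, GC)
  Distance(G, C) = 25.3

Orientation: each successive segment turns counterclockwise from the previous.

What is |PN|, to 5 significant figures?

23.013

The perpendicularity gives FS at right angles to PF, so FS runs at -32.800°; with |FS| = 15.2, S = (2.2133, -24.625). ∠FSN = 105.7° gives SN at 41.500° from the x-axis; with |SN| = 26.2, N = (21.836, -7.2644). Then |PN| = |N − P| = 23.013.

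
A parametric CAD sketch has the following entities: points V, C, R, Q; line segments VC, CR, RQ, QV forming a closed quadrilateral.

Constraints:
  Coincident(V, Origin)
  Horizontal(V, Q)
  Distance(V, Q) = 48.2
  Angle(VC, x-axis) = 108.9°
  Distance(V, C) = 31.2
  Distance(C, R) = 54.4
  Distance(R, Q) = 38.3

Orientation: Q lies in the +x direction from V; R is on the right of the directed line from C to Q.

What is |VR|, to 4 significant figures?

23.97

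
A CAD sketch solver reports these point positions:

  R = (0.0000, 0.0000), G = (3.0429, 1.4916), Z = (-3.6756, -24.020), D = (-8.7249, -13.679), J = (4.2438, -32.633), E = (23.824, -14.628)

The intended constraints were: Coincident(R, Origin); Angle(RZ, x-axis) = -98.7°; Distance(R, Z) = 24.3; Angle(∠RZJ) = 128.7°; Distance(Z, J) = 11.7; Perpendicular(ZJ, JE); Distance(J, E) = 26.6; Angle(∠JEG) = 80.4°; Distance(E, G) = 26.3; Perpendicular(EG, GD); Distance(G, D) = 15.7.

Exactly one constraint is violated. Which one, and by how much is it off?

Distance(G, D) = 15.7 — off by 3.50.

R = (0.00, 0.00) ✓; RZ at -98.70° ✓; |RZ| = 24.30 ✓; ∠RZJ = 128.7° ✓; |ZJ| = 11.70 ✓; ∠(ZJ, JE) = 90.00° ✓; |JE| = 26.60 ✓; ∠JEG = 80.40° ✓; |EG| = 26.30 ✓; ∠(EG, GD) = 90.00° ✓; |GD| = 19.20 ✗.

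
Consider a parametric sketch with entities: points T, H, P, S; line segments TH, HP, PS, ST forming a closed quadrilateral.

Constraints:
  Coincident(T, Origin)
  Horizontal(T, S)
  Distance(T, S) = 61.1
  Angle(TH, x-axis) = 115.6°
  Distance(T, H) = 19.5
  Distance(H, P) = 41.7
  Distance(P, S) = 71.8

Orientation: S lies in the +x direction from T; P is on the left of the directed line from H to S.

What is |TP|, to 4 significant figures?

54.91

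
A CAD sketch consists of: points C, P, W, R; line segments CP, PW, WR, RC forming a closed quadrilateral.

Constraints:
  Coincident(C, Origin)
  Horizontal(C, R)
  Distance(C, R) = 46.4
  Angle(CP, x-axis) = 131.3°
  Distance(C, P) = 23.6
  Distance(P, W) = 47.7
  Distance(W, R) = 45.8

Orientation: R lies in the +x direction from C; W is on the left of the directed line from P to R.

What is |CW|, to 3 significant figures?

48.6

C is at the origin; CR is horizontal with |CR| = 46.4 and R in +x, so R = (46.4, 0). CP runs at 131.3° with |CP| = 23.6, so P = (-15.6, 17.7). W is determined by |PW| = 47.7 and |WR| = 45.8 together: it lies at the intersection of circle(P, 47.7) and circle(R, 45.8). With |PR| = 64.5, the foot of the radical line on PR is 33.6 from P and the perpendicular offset is √(47.7² − 33.6²) = 33.8. Taking the left-of-PR solution: W = (26.0, 41.0).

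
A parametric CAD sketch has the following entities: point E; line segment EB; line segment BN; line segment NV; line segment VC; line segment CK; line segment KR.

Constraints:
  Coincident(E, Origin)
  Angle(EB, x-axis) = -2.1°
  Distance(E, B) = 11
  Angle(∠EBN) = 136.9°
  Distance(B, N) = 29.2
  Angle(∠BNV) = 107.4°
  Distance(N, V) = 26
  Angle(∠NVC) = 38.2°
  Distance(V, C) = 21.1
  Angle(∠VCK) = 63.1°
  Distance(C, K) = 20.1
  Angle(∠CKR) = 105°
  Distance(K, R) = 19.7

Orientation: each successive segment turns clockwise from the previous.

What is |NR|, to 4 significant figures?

27.79

E is at the origin; EB runs at -2.1° with length 11.0, so B = (10.99, -0.4031). ∠EBN = 136.9° gives BN at -45.20° from the x-axis; with |BN| = 29.2, N = (31.57, -21.12). ∠BNV = 107.4° gives NV at -117.8° from the x-axis; with |NV| = 26.0, V = (19.44, -44.12). ∠NVC = 38.2° gives VC at 100.4° from the x-axis; with |VC| = 21.1, C = (15.63, -23.37). ∠VCK = 63.1° gives CK at -16.50° from the x-axis; with |CK| = 20.1, K = (34.91, -29.08). ∠CKR = 105.0° gives KR at -91.50° from the x-axis; with |KR| = 19.7, R = (34.39, -48.77). Then |NR| = |R − N| = 27.79.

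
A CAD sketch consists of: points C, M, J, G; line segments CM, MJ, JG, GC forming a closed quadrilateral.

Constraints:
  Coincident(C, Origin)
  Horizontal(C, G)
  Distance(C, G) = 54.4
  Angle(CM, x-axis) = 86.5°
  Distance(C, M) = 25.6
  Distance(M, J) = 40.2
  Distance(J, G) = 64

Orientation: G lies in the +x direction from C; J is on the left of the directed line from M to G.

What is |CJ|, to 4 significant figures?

63.05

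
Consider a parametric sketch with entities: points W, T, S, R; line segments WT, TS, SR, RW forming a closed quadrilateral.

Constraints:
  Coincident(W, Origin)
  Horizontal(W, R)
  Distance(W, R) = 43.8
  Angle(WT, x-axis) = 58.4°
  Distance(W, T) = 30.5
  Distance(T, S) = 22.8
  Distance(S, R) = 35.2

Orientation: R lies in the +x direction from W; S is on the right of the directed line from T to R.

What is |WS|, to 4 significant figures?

9.861

W is at the origin; W and R share the same y with |WR| = 43.8 and R in +x, so R = (43.8, 0). WT runs at 58.4° with |WT| = 30.5, so T = (15.98, 25.98). S is determined by |TS| = 22.8 and |SR| = 35.2 together: it lies at the intersection of circle(T, 22.8) and circle(R, 35.2). With |TR| = 38.06, the foot of the radical line on TR is 9.583 from T and the perpendicular offset is √(22.8² − 9.583²) = 20.69. Taking the right-of-TR solution: S = (8.866, 4.317).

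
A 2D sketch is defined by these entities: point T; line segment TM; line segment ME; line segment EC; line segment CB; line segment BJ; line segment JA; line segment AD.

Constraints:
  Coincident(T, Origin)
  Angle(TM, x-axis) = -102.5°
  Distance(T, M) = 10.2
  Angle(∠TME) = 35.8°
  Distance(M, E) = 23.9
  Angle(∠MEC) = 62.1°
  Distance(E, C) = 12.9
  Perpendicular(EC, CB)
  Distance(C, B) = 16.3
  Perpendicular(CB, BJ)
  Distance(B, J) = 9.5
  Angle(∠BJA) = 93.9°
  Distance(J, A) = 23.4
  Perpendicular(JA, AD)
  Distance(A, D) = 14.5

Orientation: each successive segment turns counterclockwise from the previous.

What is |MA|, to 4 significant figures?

29.69

CB ⟂ BJ, so BJ runs at -20.40°; with |BJ| = 9.5, J = (6.768, -8.152). ∠BJA = 93.9° gives JA at 65.70° from the x-axis; with |JA| = 23.4, A = (16.40, 13.18). Then |MA| = |A − M| = 29.69.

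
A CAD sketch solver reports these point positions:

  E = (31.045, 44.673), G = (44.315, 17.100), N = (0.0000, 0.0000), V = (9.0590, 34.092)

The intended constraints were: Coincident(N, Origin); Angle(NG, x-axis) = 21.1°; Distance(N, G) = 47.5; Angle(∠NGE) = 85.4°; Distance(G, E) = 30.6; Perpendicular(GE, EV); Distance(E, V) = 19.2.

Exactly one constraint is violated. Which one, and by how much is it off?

Distance(E, V) = 19.2 — off by 5.20.

N = (0.00, 0.00) ✓; NG at 21.10° ✓; |NG| = 47.50 ✓; ∠NGE = 85.40° ✓; |GE| = 30.60 ✓; ∠(GE, EV) = 90.00° ✓; |EV| = 24.40 ✗.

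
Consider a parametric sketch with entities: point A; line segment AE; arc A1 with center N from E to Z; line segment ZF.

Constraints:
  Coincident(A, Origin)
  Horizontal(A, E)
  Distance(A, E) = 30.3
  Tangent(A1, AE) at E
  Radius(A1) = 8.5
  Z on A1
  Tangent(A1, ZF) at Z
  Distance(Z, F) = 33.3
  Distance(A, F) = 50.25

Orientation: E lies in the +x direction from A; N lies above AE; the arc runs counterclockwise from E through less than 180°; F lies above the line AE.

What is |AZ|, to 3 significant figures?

39.9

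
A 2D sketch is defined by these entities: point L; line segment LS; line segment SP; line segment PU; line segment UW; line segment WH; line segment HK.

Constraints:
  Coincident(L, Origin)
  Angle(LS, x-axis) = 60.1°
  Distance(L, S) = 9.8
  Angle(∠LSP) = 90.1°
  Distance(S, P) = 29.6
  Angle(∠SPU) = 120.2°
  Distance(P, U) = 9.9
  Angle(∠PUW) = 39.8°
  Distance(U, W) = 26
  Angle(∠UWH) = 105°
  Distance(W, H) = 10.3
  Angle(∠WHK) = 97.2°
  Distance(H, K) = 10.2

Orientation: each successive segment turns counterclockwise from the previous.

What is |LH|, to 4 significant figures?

23.20

L is at the origin; LS runs at 60.1° with length 9.8, so S = (4.885, 8.496). ∠LSP = 90.1° gives SP at 150.0° from the x-axis; with |SP| = 29.6, P = (-20.75, 23.30). ∠SPU = 120.2° gives PU at -150.2° from the x-axis; with |PU| = 9.9, U = (-29.34, 18.38). ∠PUW = 39.8° gives UW at -10.00° from the x-axis; with |UW| = 26.0, W = (-3.735, 13.86). ∠UWH = 105.0° gives WH at 65.00° from the x-axis; with |WH| = 10.3, H = (0.6179, 23.20). Then |LH| = |H − L| = 23.20.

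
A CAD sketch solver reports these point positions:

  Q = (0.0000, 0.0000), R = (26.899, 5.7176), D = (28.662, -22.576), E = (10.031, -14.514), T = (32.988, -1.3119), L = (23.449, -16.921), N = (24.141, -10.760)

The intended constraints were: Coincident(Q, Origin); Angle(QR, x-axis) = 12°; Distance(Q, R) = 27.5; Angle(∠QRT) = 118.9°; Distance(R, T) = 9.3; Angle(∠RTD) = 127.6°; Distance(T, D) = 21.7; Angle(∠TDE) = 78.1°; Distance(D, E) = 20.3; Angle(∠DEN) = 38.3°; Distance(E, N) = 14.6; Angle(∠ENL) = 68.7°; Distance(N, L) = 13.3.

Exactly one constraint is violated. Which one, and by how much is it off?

Distance(N, L) = 13.3 — off by 7.10.

Q = (0.00, 0.00) ✓; QR at 12.00° ✓; |QR| = 27.50 ✓; ∠QRT = 118.9° ✓; |RT| = 9.300 ✓; ∠RTD = 127.6° ✓; |TD| = 21.70 ✓; ∠TDE = 78.10° ✓; |DE| = 20.30 ✓; ∠DEN = 38.30° ✓; |EN| = 14.60 ✓; ∠ENL = 68.69° ✓; |NL| = 6.200 ✗.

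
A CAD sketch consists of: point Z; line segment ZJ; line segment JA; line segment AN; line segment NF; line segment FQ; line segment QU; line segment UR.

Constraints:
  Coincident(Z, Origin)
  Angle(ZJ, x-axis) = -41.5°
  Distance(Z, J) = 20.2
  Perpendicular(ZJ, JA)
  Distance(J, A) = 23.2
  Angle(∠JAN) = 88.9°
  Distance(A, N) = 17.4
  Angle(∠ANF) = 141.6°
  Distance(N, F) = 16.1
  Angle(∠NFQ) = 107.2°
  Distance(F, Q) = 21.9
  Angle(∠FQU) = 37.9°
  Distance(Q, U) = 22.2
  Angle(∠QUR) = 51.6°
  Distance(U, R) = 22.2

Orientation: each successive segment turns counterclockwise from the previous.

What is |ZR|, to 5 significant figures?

16.621

Z is at the origin; ZJ runs at -41.5° with length 20.2, so J = (15.129, -13.385). ZJ is perpendicular to JA, so JA runs at 48.500°; with |JA| = 23.2, A = (30.502, 3.9908). ∠JAN = 88.9° gives AN at 139.60° from the x-axis; with |AN| = 17.4, N = (17.251, 15.268). ∠ANF = 141.6° gives NF at 178.00° from the x-axis; with |NF| = 16.1, F = (1.1607, 15.830). ∠NFQ = 107.2° gives FQ at -109.20° from the x-axis; with |FQ| = 21.9, Q = (-6.0414, -4.8518). ∠FQU = 37.9° gives QU at 32.900° from the x-axis; with |QU| = 22.2, U = (12.598, 7.2066). ∠QUR = 51.6° gives UR at 161.30° from the x-axis; with |UR| = 22.2, R = (-8.4300, 14.324). Then |ZR| = |R − Z| = 16.621.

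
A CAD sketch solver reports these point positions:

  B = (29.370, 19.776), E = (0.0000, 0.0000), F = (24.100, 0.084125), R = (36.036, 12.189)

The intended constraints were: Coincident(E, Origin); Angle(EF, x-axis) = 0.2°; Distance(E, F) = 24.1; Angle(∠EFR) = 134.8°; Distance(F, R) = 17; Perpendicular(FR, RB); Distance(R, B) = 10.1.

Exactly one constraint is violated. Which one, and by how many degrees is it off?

Perpendicular(FR, RB) — off by 4.10°.

E = (0.00, 0.00) ✓; EF at 0.2000° ✓; |EF| = 24.10 ✓; ∠EFR = 134.8° ✓; |FR| = 17.00 ✓; ∠(FR, RB) = 85.90° ✗; |RB| = 10.10 ✓.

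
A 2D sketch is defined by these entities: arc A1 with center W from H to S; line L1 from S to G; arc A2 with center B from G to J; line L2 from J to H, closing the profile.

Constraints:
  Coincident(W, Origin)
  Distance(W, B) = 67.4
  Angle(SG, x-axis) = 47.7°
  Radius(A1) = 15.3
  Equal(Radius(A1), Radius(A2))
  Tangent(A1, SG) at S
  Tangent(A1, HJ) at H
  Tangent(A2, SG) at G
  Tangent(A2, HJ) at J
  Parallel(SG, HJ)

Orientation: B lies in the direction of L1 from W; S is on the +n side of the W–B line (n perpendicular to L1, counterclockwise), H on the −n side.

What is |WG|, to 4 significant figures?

69.11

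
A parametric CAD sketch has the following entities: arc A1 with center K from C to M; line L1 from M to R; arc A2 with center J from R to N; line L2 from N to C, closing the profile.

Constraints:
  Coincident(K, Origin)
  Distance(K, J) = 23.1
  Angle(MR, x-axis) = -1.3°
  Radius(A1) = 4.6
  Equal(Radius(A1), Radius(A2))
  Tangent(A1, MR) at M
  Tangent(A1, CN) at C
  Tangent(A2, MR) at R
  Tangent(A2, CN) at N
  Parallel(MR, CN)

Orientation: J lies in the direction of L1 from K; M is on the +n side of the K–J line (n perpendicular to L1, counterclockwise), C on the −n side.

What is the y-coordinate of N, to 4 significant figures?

-5.123

The slot axis is L1's direction at -1.3°, so u = (cos -1.3°, sin -1.3°) = (0.9997, -0.02269) and n = (−sin -1.3°, cos -1.3°) = (0.02269, 0.9997). K is at the origin and J lies 23.1 along u from K, so J = 23.1·u = (23.09, -0.5241). Tangency of A1 to both parallel lines with radius 4.6 puts M and C at K ± 4.6·n: M = (0.1044, 4.599), C = (-0.1044, -4.599). Equal radii place R and N the same way about J: R = J + 4.6·n = (23.20, 4.075), N = J − 4.6·n = (22.99, -5.123). So N.y = -5.123.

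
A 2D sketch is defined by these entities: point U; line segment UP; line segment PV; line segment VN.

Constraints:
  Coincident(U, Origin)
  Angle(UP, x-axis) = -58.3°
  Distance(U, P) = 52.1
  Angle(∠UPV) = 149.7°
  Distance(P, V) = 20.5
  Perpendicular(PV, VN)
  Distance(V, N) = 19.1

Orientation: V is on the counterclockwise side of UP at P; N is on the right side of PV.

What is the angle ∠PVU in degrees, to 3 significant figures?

21.9°

U is at the origin; UP runs at -58.3° with length 52.1, so P = 52.1·(cos -58.3°, sin -58.3°) = (27.4, -44.3). ∠UPV = 149.7°, so PV runs at -58.3° + (180° − 149.7°) = -28.0° from the x-axis; with |PV| = 20.5, V = P + 20.5·(cos -28.0°, sin -28.0°) = (45.5, -54.0). Then cos ∠PVU = VP·VU / (|VP||VU|), giving 21.9°.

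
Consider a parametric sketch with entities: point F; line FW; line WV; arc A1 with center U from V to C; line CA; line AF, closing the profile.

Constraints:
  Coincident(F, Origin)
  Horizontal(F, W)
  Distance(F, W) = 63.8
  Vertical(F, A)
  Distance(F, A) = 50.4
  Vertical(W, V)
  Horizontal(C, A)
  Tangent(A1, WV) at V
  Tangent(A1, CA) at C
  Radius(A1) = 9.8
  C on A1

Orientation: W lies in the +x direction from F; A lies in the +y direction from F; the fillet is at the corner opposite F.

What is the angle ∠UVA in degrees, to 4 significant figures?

8.733°

F is at the origin; FW is horizontal with |FW| = 63.8 and W on the +x side, so W = (63.80, 0.000). F and A share the same x with |FA| = 50.4 and A on the +y side, so A = (0.000, 50.40). The virtual corner opposite F is at (63.80, 50.40). A1 meets WV tangentially, so UV is at right angles to WV and tangency of A1 to CA means the radius UC is perpendicular to CA, with radius 9.8, so the center U sits 9.8 in from both sides at U = (54.00, 40.60). That places the tangent points at V = (63.80, 40.60) on WV and C = (54.00, 50.40) on CA. Then cos ∠UVA = VU·VA / (|VU||VA|), giving 8.733°.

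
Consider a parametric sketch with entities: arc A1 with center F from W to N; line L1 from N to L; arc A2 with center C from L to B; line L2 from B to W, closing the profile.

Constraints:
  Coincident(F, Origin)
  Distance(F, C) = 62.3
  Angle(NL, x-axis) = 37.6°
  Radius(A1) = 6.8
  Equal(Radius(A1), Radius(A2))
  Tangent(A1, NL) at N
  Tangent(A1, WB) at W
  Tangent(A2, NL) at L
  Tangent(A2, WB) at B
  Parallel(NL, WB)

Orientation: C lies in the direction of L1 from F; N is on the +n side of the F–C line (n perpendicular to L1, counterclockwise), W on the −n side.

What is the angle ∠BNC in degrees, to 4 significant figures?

6.085°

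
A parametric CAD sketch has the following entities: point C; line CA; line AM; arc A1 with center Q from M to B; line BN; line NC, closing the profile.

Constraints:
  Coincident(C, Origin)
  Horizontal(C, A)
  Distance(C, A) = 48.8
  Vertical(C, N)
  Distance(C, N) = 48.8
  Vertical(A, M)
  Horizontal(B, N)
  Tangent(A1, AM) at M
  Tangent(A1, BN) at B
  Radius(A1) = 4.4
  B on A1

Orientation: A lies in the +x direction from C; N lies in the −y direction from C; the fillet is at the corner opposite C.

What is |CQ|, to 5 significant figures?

62.791

C and N share the same x with |CN| = 48.8 and N on the −y side, so N = (0.0000, -48.800). The virtual corner opposite C is at (48.800, -48.800). Since A1 is tangent to AM there, QM ⟂ AM and since A1 is tangent to BN there, QB ⟂ BN, with radius 4.4, so the center Q sits 4.4 in from both sides at Q = (44.400, -44.400). Then |CQ| = |Q − C| = 62.791.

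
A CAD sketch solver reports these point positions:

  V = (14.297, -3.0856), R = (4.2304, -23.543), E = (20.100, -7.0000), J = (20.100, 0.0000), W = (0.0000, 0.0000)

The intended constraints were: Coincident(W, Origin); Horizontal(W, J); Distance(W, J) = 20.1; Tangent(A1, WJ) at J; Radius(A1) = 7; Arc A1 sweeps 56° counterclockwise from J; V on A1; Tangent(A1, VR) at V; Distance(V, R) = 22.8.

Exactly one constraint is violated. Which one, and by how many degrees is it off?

Tangent(A1, VR) at V — off by 7.80°.

W = (0.00, 0.00) ✓; W.y = 0.00, J.y = 0.00 ✓; |WJ| = 20.10 ✓; ∠(EJ, JW) = 90.00° ✓; |EJ| = 7.000 ✓; bearing(E→V) − bearing(E→J) = 56.00° ✓; |EV| = 7.000 ✓; ∠(EV, VR) = 82.20° ✗; |VR| = 22.80 ✓.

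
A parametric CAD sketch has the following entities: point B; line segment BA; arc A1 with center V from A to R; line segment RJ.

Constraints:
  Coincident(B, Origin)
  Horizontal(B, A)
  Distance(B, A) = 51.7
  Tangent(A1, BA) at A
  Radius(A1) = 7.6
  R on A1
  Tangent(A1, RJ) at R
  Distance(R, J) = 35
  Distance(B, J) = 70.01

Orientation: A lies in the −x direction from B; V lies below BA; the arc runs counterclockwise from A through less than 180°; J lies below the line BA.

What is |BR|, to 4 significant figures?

59.85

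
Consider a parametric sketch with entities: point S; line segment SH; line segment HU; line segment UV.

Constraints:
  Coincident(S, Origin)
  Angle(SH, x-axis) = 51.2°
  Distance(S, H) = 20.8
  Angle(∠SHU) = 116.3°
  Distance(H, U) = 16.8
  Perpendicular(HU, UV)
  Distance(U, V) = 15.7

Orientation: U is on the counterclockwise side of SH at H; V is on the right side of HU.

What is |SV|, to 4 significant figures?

43.09

∠SHU = 116.3°, so HU runs at 51.2° + (180° − 116.3°) = 114.9° from the x-axis; with |HU| = 16.8, U = H + 16.8·(cos 114.9°, sin 114.9°) = (5.960, 31.45). HU is perpendicular to UV; with |UV| = 15.7 on the right of HU, V = U + 15.7·(0.9070, 0.4210) = (20.20, 38.06). Then |SV| = |V − S| = 43.09.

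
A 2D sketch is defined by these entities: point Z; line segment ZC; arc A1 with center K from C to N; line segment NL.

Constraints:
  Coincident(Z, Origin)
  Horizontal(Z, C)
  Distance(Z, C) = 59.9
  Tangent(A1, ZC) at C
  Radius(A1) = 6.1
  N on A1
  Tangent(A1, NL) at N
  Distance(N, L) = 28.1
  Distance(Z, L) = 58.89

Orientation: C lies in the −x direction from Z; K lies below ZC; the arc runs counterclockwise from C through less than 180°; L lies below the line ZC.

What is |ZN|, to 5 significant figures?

65.623

Checks: |KN| = 6.100 ✓; ∠(KN, NL) = 90.00° ✓; |NL| = 28.10 ✓; |ZL| = 58.89 ✓.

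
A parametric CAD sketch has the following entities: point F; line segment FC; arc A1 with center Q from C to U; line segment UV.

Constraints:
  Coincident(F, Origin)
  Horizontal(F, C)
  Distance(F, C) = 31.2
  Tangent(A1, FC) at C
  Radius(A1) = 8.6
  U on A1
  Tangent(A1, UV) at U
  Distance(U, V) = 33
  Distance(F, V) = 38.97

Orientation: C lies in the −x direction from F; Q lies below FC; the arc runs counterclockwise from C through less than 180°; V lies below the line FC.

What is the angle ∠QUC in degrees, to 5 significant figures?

20.860°

F is at the origin; F and C share the same y with |FC| = 31.2 and C on the −x side, so C = (-31.200, 0.0000). The tangent condition forces QC to be normal to FC, so Q = C + (0, -8.6) = (-31.200, -8.6000). Since QU ⟂ UV (tangency), |QV| = √(8.6² + 33.0²) = 34.102 regardless of where U sits on A1. So V lies on both circle(F, 38.97) and circle(Q, 34.102); the below-FC intersection is V = (-12.292, -36.981). U is the foot of the tangent from V: U = (-36.923, -15.019).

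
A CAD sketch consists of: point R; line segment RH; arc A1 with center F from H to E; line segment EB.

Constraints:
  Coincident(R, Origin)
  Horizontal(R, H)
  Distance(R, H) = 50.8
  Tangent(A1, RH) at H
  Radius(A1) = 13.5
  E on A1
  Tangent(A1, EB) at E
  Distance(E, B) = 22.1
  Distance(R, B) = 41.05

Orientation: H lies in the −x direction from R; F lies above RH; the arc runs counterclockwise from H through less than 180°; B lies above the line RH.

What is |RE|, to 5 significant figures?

39.264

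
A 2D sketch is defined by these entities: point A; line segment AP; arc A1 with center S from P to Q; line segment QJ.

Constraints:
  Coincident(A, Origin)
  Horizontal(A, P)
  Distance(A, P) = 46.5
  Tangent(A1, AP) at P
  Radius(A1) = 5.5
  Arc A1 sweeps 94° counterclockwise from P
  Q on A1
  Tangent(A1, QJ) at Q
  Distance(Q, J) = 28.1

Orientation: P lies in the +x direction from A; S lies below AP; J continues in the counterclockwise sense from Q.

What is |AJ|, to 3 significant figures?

54.7

On A1, P sits at bearing 90° from S; a 94° counterclockwise sweep puts Q at bearing 184°, so Q = S + 5.5·(cos 184°, sin 184°) = (41.0, -5.88). Tangency of A1 to QJ means the radius SQ is perpendicular to QJ, so QJ runs along (−sin 184°, cos 184°); with |QJ| = 28.1, J = (43.0, -33.9). Then |AJ| = |J − A| = 54.7.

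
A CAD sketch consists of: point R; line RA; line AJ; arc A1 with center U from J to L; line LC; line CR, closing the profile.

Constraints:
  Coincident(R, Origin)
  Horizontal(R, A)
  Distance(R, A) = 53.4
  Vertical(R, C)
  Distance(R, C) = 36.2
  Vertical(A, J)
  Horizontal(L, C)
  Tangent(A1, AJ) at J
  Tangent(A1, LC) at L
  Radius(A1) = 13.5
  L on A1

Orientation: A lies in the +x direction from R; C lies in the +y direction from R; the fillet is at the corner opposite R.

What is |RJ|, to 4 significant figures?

58.02

The virtual corner opposite R is at (53.40, 36.20). A1 meets AJ tangentially, so UJ is at right angles to AJ and the tangent condition forces UL to be normal to LC, with radius 13.5, so the center U sits 13.5 in from both sides at U = (39.90, 22.70). That places the tangent points at J = (53.40, 22.70) on AJ and L = (39.90, 36.20) on LC. Then |RJ| = |J − R| = 58.02.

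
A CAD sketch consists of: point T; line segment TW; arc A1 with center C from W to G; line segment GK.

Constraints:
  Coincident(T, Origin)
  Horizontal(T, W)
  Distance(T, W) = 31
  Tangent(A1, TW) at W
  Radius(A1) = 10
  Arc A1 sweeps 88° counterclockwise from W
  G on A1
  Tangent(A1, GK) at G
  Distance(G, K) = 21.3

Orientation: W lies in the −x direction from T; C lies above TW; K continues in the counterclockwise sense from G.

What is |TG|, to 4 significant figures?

23.12

Since A1 is tangent to TW there, CW ⟂ TW, so C = W + (0, 10) = (-31.00, 10.00). On A1, W sits at bearing -90° from C; an 88° counterclockwise sweep puts G at bearing -2°, so G = C + 10.0·(cos -2°, sin -2°) = (-21.01, 9.651). Then |TG| = |G − T| = 23.12.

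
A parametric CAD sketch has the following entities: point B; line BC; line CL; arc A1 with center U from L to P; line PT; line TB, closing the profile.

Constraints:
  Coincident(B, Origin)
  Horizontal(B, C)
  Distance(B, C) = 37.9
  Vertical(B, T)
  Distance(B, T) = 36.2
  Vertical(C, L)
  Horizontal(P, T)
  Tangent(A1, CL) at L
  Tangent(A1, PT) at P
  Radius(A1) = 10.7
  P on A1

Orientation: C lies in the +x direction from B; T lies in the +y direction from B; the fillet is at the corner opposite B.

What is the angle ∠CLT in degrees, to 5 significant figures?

105.77°

B is at the origin; BC is horizontal with |BC| = 37.9 and C on the +x side, so C = (37.900, 0.0000). B and T share the same x with |BT| = 36.2 and T on the +y side, so T = (0.0000, 36.200). The virtual corner opposite B is at (37.900, 36.200). The tangent condition forces UL to be normal to CL and the tangent condition forces UP to be normal to PT, with radius 10.7, so the center U sits 10.7 in from both sides at U = (27.200, 25.500). That places the tangent points at L = (37.900, 25.500) on CL and P = (27.200, 36.200) on PT. Then cos ∠CLT = LC·LT / (|LC||LT|), giving 105.77°.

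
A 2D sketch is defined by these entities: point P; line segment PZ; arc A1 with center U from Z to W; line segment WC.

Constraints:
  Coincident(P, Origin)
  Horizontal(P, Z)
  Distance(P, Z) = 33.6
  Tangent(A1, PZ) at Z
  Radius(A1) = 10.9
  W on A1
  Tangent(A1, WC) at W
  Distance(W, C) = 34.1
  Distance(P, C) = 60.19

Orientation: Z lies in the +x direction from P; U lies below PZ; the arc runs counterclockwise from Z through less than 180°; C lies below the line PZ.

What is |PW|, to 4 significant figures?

28.40

Checks: P = (0.00, 0.00) ✓; |UW| = 10.90 ✓; ∠(UW, WC) = 90.00° ✓; |WC| = 34.10 ✓; |PC| = 60.19 ✓.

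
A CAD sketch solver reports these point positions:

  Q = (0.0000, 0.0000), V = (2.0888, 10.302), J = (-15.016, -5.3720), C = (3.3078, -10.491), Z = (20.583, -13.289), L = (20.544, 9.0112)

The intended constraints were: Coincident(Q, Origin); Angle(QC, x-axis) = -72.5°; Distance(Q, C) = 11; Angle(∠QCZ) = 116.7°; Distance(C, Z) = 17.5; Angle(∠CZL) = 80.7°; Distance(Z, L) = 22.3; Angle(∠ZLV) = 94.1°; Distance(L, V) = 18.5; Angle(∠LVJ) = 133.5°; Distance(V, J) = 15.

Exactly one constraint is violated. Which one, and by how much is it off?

Distance(V, J) = 15 — off by 8.20.

Q = (0.00, 0.00) ✓; QC at -72.50° ✓; |QC| = 11.00 ✓; ∠QCZ = 116.7° ✓; |CZ| = 17.50 ✓; ∠CZL = 80.70° ✓; |ZL| = 22.30 ✓; ∠ZLV = 94.10° ✓; |LV| = 18.50 ✓; ∠LVJ = 133.5° ✓; |VJ| = 23.20 ✗.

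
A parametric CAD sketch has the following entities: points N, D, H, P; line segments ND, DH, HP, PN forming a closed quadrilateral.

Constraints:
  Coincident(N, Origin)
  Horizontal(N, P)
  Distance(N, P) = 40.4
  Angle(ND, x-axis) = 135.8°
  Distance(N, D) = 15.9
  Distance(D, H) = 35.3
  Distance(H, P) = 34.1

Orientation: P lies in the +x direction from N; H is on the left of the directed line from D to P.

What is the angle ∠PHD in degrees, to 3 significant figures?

99.5°

Checks: N.y = 0.00, P.y = 0.00 ✓; |DH| = 35.30 ✓; |HP| = 34.10 ✓.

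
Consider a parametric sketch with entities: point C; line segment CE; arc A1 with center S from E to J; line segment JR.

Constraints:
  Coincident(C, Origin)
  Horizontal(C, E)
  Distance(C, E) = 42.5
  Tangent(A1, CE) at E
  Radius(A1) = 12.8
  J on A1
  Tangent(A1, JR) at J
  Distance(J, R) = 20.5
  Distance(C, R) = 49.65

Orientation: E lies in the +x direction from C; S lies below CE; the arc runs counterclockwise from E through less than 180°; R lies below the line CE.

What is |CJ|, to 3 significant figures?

33.9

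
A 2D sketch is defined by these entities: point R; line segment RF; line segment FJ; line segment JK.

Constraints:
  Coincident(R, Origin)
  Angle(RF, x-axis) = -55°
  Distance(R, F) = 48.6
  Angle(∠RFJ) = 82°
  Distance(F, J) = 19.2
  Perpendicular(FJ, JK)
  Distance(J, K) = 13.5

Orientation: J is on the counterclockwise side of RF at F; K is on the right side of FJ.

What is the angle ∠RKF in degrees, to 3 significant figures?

43.5°

R is at the origin; RF runs at -55.0° with length 48.6, so F = 48.6·(cos -55.0°, sin -55.0°) = (27.9, -39.8). ∠RFJ = 82.0°, so FJ runs at -55.0° + (180° − 82.0°) = 43.0° from the x-axis; with |FJ| = 19.2, J = F + 19.2·(cos 43.0°, sin 43.0°) = (41.9, -26.7). FJ is perpendicular to JK; with |JK| = 13.5 on the right of FJ, K = J + 13.5·(0.682, -0.731) = (51.1, -36.6). Then cos ∠RKF = KR·KF / (|KR||KF|), giving 43.5°.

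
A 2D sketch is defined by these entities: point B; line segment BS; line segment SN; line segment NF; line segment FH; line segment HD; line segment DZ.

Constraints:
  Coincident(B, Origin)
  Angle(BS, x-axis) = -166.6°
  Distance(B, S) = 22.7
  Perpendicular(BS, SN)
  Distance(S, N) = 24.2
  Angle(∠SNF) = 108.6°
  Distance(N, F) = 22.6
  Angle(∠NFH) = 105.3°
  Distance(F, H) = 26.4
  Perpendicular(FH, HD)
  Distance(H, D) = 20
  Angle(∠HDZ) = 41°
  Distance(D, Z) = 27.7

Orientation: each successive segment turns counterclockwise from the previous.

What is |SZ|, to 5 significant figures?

36.679

B is at the origin; BS runs at -166.6° with length 22.7, so S = (-22.082, -5.2607). BS is perpendicular to SN, so SN runs at -76.600°; with |SN| = 24.2, N = (-16.474, -28.802). ∠SNF = 108.6° gives NF at -5.2000° from the x-axis; with |NF| = 22.6, F = (6.0333, -30.850). ∠NFH = 105.3° gives FH at 69.500° from the x-axis; with |FH| = 26.4, H = (15.279, -6.1220). The perpendicularity gives HD at right angles to FH, so HD runs at 159.50°; with |HD| = 20.0, D = (-3.4547, 0.88214). ∠HDZ = 41.0° gives DZ at -61.500° from the x-axis; with |DZ| = 27.7, Z = (9.7626, -23.461). Then |SZ| = |Z − S| = 36.679.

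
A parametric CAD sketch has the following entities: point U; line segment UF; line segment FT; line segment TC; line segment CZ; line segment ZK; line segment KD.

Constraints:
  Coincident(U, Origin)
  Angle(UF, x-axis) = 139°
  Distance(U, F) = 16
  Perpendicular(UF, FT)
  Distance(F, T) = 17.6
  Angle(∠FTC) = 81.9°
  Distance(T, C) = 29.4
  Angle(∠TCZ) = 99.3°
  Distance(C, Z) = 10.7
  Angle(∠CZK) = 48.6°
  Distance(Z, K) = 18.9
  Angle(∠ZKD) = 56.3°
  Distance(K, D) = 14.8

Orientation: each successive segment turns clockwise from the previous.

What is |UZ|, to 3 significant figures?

13.6

U is at the origin; UF runs at 139.0° with length 16.0, so F = (-12.1, 10.5). The perpendicularity gives FT at right angles to UF, so FT runs at 49.0°; with |FT| = 17.6, T = (-0.529, 23.8). ∠FTC = 81.9° gives TC at -49.1° from the x-axis; with |TC| = 29.4, C = (18.7, 1.56). ∠TCZ = 99.3° gives CZ at -130° from the x-axis; with |CZ| = 10.7, Z = (11.9, -6.66). Then |UZ| = |Z − U| = 13.6.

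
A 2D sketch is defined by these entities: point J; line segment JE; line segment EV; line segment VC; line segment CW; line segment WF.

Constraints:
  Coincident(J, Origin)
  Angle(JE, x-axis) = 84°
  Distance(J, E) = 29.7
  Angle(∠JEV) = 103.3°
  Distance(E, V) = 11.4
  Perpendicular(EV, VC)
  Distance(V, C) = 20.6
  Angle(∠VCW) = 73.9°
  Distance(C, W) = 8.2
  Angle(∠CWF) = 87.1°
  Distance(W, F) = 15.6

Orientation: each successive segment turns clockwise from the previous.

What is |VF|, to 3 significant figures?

4.54

J is at the origin; JE runs at 84.0° with length 29.7, so E = (3.10, 29.5). ∠JEV = 103.3° gives EV at 7.30° from the x-axis; with |EV| = 11.4, V = (14.4, 31.0). The perpendicularity gives VC at right angles to EV, so VC runs at -82.7°; with |VC| = 20.6, C = (17.0, 10.6). ∠VCW = 73.9° gives CW at 171° from the x-axis; with |CW| = 8.2, W = (8.93, 11.8). ∠CWF = 87.1° gives WF at 78.3° from the x-axis; with |WF| = 15.6, F = (12.1, 27.1). Then |VF| = |F − V| = 4.54.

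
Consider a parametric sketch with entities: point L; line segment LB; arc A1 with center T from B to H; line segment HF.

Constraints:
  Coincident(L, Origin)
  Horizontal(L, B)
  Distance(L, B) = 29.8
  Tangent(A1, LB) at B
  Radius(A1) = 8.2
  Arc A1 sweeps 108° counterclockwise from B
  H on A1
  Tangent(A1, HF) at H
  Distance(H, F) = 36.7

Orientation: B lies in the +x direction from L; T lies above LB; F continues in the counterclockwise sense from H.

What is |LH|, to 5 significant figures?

39.101

L is at the origin; L and B share the same y with |LB| = 29.8 and B on the +x side, so B = (29.800, 0.0000). The tangent condition forces TB to be normal to LB, so T = B + (0, 8.2) = (29.800, 8.2000). On A1, B sits at bearing -90° from T; a 108° counterclockwise sweep puts H at bearing 18°, so H = T + 8.2·(cos 18°, sin 18°) = (37.599, 10.734). Then |LH| = |H − L| = 39.101.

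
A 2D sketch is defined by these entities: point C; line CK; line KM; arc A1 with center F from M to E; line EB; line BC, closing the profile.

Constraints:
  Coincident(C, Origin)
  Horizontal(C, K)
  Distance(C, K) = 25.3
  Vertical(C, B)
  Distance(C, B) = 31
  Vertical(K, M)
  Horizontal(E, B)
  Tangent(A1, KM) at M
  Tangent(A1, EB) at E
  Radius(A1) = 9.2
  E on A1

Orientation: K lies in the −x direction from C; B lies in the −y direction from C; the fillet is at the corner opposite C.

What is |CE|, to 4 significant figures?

34.93

C is at the origin; CK is horizontal with |CK| = 25.3 and K on the −x side, so K = (-25.30, 0.000). CB is vertical with |CB| = 31.0 and B on the −y side, so B = (0.000, -31.00). The virtual corner opposite C is at (-25.30, -31.00). The tangent condition forces FM to be normal to KM and tangency of A1 to EB means the radius FE is perpendicular to EB, with radius 9.2, so the center F sits 9.2 in from both sides at F = (-16.10, -21.80). That places the tangent points at M = (-25.30, -21.80) on KM and E = (-16.10, -31.00) on EB. Then |CE| = |E − C| = 34.93.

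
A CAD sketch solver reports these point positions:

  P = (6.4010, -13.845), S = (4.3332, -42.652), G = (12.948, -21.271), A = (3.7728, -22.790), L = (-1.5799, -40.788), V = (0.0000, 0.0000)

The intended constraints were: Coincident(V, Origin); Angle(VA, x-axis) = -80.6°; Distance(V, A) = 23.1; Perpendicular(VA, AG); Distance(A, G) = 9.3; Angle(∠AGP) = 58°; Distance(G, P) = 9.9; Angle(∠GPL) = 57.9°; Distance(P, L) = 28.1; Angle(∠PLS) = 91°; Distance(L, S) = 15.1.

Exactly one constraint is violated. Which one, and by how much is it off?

Distance(L, S) = 15.1 — off by 8.90.

V = (0.00, 0.00) ✓; VA at -80.60° ✓; |VA| = 23.10 ✓; ∠(VA, AG) = 90.00° ✓; |AG| = 9.300 ✓; ∠AGP = 58.00° ✓; |GP| = 9.900 ✓; ∠GPL = 57.90° ✓; |PL| = 28.10 ✓; ∠PLS = 91.00° ✓; |LS| = 6.200 ✗.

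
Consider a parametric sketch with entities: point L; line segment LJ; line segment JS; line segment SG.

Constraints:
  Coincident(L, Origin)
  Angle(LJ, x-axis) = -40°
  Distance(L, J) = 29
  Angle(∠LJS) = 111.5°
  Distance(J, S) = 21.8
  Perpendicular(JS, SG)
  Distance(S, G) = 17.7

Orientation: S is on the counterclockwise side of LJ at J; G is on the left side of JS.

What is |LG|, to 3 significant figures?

33.7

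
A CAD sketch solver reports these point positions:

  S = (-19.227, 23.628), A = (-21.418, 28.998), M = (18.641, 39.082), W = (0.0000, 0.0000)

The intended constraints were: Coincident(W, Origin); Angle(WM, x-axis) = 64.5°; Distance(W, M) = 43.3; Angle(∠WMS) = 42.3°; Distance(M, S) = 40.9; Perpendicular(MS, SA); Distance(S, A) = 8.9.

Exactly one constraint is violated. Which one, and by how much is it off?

Distance(S, A) = 8.9 — off by 3.10.

W = (0.00, 0.00) ✓; WM at 64.50° ✓; |WM| = 43.30 ✓; ∠WMS = 42.30° ✓; |MS| = 40.90 ✓; ∠(MS, SA) = 90.00° ✓; |SA| = 5.800 ✗.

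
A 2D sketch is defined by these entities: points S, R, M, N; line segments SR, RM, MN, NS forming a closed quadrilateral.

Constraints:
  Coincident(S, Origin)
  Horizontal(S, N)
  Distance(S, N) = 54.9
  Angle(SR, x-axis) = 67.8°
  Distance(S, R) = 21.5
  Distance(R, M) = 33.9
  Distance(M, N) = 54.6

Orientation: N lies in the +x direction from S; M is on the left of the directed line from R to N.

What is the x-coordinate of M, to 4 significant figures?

27.89

Checks: |RM| = 33.90 ✓; |MN| = 54.60 ✓.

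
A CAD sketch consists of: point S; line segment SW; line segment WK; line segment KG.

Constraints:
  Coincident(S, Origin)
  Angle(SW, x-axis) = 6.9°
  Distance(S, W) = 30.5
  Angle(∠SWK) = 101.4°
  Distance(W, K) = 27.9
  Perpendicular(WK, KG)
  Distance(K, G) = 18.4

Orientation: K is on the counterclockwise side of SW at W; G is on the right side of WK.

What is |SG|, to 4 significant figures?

59.02

S is at the origin; SW runs at 6.9° with length 30.5, so W = 30.5·(cos 6.9°, sin 6.9°) = (30.28, 3.664). ∠SWK = 101.4°, so WK runs at 6.9° + (180° − 101.4°) = 85.50° from the x-axis; with |WK| = 27.9, K = W + 27.9·(cos 85.50°, sin 85.50°) = (32.47, 31.48). WK ⟂ KG; with |KG| = 18.4 on the right of WK, G = K + 18.4·(0.9969, -0.07846) = (50.81, 30.03). Then |SG| = |G − S| = 59.02.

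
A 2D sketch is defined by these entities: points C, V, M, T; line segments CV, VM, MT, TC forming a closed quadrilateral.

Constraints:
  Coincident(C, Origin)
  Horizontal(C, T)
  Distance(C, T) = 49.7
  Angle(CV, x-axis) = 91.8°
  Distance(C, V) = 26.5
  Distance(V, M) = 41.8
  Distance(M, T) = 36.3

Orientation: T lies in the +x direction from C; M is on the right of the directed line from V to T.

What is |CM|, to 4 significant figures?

19.57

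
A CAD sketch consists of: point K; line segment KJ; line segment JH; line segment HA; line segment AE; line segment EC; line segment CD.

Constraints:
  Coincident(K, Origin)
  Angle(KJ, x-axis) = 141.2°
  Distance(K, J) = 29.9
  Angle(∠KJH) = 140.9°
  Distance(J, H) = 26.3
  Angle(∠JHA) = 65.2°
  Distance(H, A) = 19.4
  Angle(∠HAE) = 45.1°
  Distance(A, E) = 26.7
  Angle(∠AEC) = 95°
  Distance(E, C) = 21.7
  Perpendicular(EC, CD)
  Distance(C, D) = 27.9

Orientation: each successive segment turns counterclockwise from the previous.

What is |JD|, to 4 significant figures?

41.33

∠AEC = 95.0° gives EC at 155.0° from the x-axis; with |EC| = 21.7, C = (-51.91, 35.29). EC is perpendicular to CD, so CD runs at -115.0°; with |CD| = 27.9, D = (-63.70, 10.00). Then |JD| = |D − J| = 41.33.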